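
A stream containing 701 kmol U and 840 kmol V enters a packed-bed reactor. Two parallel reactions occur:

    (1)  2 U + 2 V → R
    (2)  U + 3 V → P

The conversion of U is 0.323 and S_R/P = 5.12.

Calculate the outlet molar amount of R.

103 kmol

Conversion of U: U consumed = 0.323 × 701 = 226.4 kmol = 2ξ₁ + 1ξ₂.
Selectivity: 1ξ₁ / (1ξ₂) = 5.12 → ξ₁ = 5.12 ξ₂.
Substitute: (2·5.12 + 1) ξ₂ = 226.4 → ξ₂ = 20.14 kmol, ξ₁ = 103.1 kmol.
Outlet amounts (n = n₀ + Σ ν·ξ):
  U: 701 − 2(103.1) − 1(20.14) = 474.6
  V: 840 − 2(103.1) − 3(20.14) = 573.3
  R: 0 + 1(103.1) = 103.1
  P: 0 + 1(20.14) = 20.14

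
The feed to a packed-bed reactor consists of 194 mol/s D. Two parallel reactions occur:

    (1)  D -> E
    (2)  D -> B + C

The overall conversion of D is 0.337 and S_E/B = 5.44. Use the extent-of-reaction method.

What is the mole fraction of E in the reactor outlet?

Conversion of D: D consumed = 0.337 × 194 = 65.38 mol/s = 1ξ₁ + 1ξ₂.
Selectivity: 1ξ₁ / (1ξ₂) = 5.44 → ξ₁ = 5.44 ξ₂.
Substitute: (1·5.44 + 1) ξ₂ = 65.38 → ξ₂ = 10.15 mol/s, ξ₁ = 55.23 mol/s.
Outlet amounts (n = n₀ + Σ ν·ξ):
  D: 194 − 1(55.23) − 1(10.15) = 128.6
  E: 0 + 1(55.23) = 55.23
  B: 0 + 1(10.15) = 10.15
  C: 0 + 1(10.15) = 10.15
Total out = 204.2 mol/s; y_E = 55.23 / 204.2 = 0.2705.

0.271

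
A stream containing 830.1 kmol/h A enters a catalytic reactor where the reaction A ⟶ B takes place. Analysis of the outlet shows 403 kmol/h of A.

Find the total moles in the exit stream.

For A: n = n₀ − 1ξ → 403 = 830.1 − 1ξ, giving ξ = 427.1 kmol/h.
Outlet amounts (n = n₀ + ν ξ):
  A: 830.1 − 1(427.1) = 403
  B: 0 + 1(427.1) = 427.1
Total out = 403 + 427.1 = 830.1 kmol/h.

830 kmol/h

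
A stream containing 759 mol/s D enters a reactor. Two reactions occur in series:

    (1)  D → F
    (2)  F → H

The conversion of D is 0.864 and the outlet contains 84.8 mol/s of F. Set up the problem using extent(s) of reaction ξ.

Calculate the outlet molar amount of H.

Conversion of D: D consumed = 1ξ₁ = 0.864 × 759 → ξ₁ = 655.8 mol/s.
F balance: n_F = 0 + 1ξ₁ − 1ξ₂ = 84.8 → ξ₂ = (1·655.8 − 84.8)/1 = 571 mol/s.
Outlet amounts (n = n₀ + Σ ν·ξ):
  D: 759 − 1(655.8) = 103.2
  F: 0 + 1(655.8) − 1(571) = 84.8
  H: 0 + 1(571) = 571

571 mol/s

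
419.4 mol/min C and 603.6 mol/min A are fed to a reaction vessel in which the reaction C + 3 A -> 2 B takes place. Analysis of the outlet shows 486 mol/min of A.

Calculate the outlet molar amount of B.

78.4 mol/min

For A: n = n₀ − 3ξ → 486 = 603.6 − 3ξ, giving ξ = 39.2 mol/min.
Outlet amounts (n = n₀ + ν ξ):
  C: 419.4 − 1(39.2) = 380.2
  A: 603.6 − 3(39.2) = 486
  B: 0 + 2(39.2) = 78.4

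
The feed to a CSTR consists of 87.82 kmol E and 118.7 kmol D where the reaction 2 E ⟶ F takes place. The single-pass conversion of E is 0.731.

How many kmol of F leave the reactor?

E reacted = 0.731 × 87.82 = 64.2 kmol; ν_E = −2, so ξ = 64.2/2 = 32.1 kmol.
Outlet amounts (n = n₀ + ν ξ):
  E: 87.82 − 2(32.1) = 23.62
  F: 0 + 1(32.1) = 32.1
  D: 118.7 (inert)

32.1 kmol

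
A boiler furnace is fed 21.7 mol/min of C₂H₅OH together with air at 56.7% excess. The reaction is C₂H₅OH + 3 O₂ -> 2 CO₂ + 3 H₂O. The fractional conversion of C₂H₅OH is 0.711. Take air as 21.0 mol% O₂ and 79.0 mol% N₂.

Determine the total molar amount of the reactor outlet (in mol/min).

Stoichiometric O₂ = 3 × 21.7 = 65.1 mol/min; O₂ fed = 65.1 × 1.567 = 102 mol/min.
N₂ fed = 102 × 79/21 = 383.8 mol/min.
Fuel reacted = 0.711 × 21.7 → ξ = 15.43 mol/min.
Outlet (n = n₀ + ν ξ):
  C₂H₅OH: 21.7 − 1(15.43) = 6.271
  O₂: 102 − 3(15.43) = 55.73
  N₂: 383.8 (inert)
  CO₂: 0 + 2(15.43) = 30.86
  H₂O: 0 + 3(15.43) = 46.29
Total out = 6.271 + 55.73 + 383.8 + 30.86 + 46.29 = 522.9 mol/min.

523 mol/min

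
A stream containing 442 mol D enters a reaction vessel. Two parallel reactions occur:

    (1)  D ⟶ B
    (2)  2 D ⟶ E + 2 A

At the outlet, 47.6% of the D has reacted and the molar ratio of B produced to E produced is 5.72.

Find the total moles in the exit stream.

Conversion of D: D consumed = 0.476 × 442 = 210.4 mol = 1ξ₁ + 2ξ₂.
Selectivity: 1ξ₁ / (1ξ₂) = 5.72 → ξ₁ = 5.72 ξ₂.
Substitute: (1·5.72 + 2) ξ₂ = 210.4 → ξ₂ = 27.25 mol, ξ₁ = 155.9 mol.
Outlet amounts (n = n₀ + Σ ν·ξ):
  D: 442 − 1(155.9) − 2(27.25) = 231.6
  B: 0 + 1(155.9) = 155.9
  E: 0 + 1(27.25) = 27.25
  A: 0 + 2(27.25) = 54.51
Total out = 231.6 + 155.9 + 27.25 + 54.51 = 469.3 mol.

469 mol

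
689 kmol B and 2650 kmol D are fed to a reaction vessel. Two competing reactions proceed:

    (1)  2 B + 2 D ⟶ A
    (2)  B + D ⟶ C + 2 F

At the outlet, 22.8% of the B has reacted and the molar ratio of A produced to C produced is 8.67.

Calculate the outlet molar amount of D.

Conversion of B: B consumed = 0.228 × 689 = 157.1 kmol = 2ξ₁ + 1ξ₂.
Selectivity: 1ξ₁ / (1ξ₂) = 8.67 → ξ₁ = 8.67 ξ₂.
Substitute: (2·8.67 + 1) ξ₂ = 157.1 → ξ₂ = 8.566 kmol, ξ₁ = 74.26 kmol.
Outlet amounts (n = n₀ + Σ ν·ξ):
  B: 689 − 2(74.26) − 1(8.566) = 531.9
  D: 2650 − 2(74.26) − 1(8.566) = 2493
  A: 0 + 1(74.26) = 74.26
  C: 0 + 1(8.566) = 8.566
  F: 0 + 2(8.566) = 17.13

2490 kmol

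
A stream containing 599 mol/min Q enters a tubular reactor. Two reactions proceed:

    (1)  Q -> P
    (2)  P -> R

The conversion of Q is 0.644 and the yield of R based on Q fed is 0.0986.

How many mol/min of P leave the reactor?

327 mol/min

Conversion of Q: Q consumed = 1ξ₁ = 0.644 × 599 → ξ₁ = 385.8 mol/min.
Yield of R: 1ξ₂ / 599 = 0.0986 → ξ₂ = 59.06 mol/min.
Outlet amounts (n = n₀ + Σ ν·ξ):
  Q: 599 − 1(385.8) = 213.2
  P: 0 + 1(385.8) − 1(59.06) = 326.7
  R: 0 + 1(59.06) = 59.06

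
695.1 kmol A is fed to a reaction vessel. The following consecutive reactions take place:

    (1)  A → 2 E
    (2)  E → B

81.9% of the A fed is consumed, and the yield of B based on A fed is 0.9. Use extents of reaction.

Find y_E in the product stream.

Conversion of A: A consumed = 1ξ₁ = 0.819 × 695.1 → ξ₁ = 569.3 kmol.
Yield of B: 1ξ₂ / 695.1 = 0.9 → ξ₂ = 625.6 kmol.
Outlet amounts (n = n₀ + Σ ν·ξ):
  A: 695.1 − 1(569.3) = 125.8
  E: 0 + 2(569.3) − 1(625.6) = 513
  B: 0 + 1(625.6) = 625.6
Total out = 1264 kmol; y_E = 513 / 1264 = 0.4057.

0.406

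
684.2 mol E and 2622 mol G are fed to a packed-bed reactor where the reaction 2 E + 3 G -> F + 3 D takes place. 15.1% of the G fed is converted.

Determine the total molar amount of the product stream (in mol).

3170 mol

G reacted = 0.151 × 2622 = 395.9 mol; ν_G = −3, so ξ = 395.9/3 = 132 mol.
Outlet amounts (n = n₀ + ν ξ):
  E: 684.2 − 2(132) = 420.3
  G: 2622 − 3(132) = 2226
  F: 0 + 1(132) = 132
  D: 0 + 3(132) = 395.9
Total out = 420.3 + 2226 + 132 + 395.9 = 3174 mol.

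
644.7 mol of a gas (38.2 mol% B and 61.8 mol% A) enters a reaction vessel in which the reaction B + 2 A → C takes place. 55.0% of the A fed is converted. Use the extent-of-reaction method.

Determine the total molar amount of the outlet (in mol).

A reacted = 0.55 × 398.4 = 219.1 mol; ν_A = −2, so ξ = 219.1/2 = 109.6 mol.
Outlet amounts (n = n₀ + ν ξ):
  B: 246.3 − 1(109.6) = 136.7
  A: 398.4 − 2(109.6) = 179.3
  C: 0 + 1(109.6) = 109.6
Total out = 136.7 + 179.3 + 109.6 = 425.6 mol.

426 mol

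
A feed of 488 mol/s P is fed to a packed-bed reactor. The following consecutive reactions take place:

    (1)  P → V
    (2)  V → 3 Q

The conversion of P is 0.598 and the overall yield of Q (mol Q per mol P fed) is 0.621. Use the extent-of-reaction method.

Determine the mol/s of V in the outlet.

Conversion of P: P consumed = 1ξ₁ = 0.598 × 488 → ξ₁ = 291.8 mol/s.
Yield of Q: 3ξ₂ / 488 = 0.621 → ξ₂ = 101 mol/s.
Outlet amounts (n = n₀ + Σ ν·ξ):
  P: 488 − 1(291.8) = 196.2
  V: 0 + 1(291.8) − 1(101) = 190.8
  Q: 0 + 3(101) = 303

191 mol/s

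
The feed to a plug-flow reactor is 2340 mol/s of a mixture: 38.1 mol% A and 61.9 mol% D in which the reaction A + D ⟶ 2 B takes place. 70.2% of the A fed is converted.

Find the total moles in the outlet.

2340 mol/s

A reacted = 0.702 × 891.5 = 625.9 mol/s; ν_A = −1, so ξ = 625.9/1 = 625.9 mol/s.
Outlet amounts (n = n₀ + ν ξ):
  A: 891.5 − 1(625.9) = 265.7
  D: 1448 − 1(625.9) = 822.6
  B: 0 + 2(625.9) = 1252
Total out = 265.7 + 822.6 + 1252 = 2340 mol/s.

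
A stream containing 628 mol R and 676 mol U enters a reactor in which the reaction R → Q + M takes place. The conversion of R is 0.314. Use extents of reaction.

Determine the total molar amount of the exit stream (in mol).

R reacted = 0.314 × 628 = 197.2 mol; ν_R = −1, so ξ = 197.2/1 = 197.2 mol.
Outlet amounts (n = n₀ + ν ξ):
  R: 628 − 1(197.2) = 430.8
  Q: 0 + 1(197.2) = 197.2
  M: 0 + 1(197.2) = 197.2
  U: 676 (inert)
Total out = 430.8 + 197.2 + 197.2 + 676 = 1501 mol.

1500 mol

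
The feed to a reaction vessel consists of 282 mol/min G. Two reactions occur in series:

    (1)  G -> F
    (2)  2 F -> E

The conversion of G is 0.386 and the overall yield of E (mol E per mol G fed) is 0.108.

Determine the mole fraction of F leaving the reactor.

Conversion of G: G consumed = 1ξ₁ = 0.386 × 282 → ξ₁ = 108.9 mol/min.
Yield of E: 1ξ₂ / 282 = 0.108 → ξ₂ = 30.46 mol/min.
Outlet amounts (n = n₀ + Σ ν·ξ):
  G: 282 − 1(108.9) = 173.1
  F: 0 + 1(108.9) − 2(30.46) = 47.94
  E: 0 + 1(30.46) = 30.46
Total out = 251.5 mol/min; y_F = 47.94 / 251.5 = 0.1906.

0.191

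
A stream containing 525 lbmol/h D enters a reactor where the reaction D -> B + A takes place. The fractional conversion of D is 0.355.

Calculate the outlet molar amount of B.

186 lbmol/h

D reacted = 0.355 × 525 = 186.4 lbmol/h; ν_D = −1, so ξ = 186.4/1 = 186.4 lbmol/h.
Outlet amounts (n = n₀ + ν ξ):
  D: 525 − 1(186.4) = 338.6
  B: 0 + 1(186.4) = 186.4
  A: 0 + 1(186.4) = 186.4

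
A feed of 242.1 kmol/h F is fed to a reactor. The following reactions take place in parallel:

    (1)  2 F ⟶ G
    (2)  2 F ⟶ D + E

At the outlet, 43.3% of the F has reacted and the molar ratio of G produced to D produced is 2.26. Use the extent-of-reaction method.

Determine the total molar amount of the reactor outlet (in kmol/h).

206 kmol/h

Conversion of F: F consumed = 0.433 × 242.1 = 104.8 kmol/h = 2ξ₁ + 2ξ₂.
Selectivity: 1ξ₁ / (1ξ₂) = 2.26 → ξ₁ = 2.26 ξ₂.
Substitute: (2·2.26 + 2) ξ₂ = 104.8 → ξ₂ = 16.08 kmol/h, ξ₁ = 36.34 kmol/h.
Outlet amounts (n = n₀ + Σ ν·ξ):
  F: 242.1 − 2(36.34) − 2(16.08) = 137.3
  G: 0 + 1(36.34) = 36.34
  D: 0 + 1(16.08) = 16.08
  E: 0 + 1(16.08) = 16.08
Total out = 137.3 + 36.34 + 16.08 + 16.08 = 205.8 kmol/h.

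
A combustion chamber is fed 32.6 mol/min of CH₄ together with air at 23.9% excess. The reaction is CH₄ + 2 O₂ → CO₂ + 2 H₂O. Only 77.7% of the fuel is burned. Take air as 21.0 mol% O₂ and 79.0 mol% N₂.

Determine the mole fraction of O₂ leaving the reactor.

Stoichiometric O₂ = 2 × 32.6 = 65.2 mol/min; O₂ fed = 65.2 × 1.239 = 80.78 mol/min.
N₂ fed = 80.78 × 79/21 = 303.9 mol/min.
Fuel reacted = 0.777 × 32.6 → ξ = 25.33 mol/min.
Outlet (n = n₀ + ν ξ):
  CH₄: 32.6 − 1(25.33) = 7.27
  O₂: 80.78 − 2(25.33) = 30.12
  N₂: 303.9 (inert)
  CO₂: 0 + 1(25.33) = 25.33
  H₂O: 0 + 2(25.33) = 50.66
Total out = 417.3 mol/min; y_O₂ = 30.12 / 417.3 = 0.07219.

0.0722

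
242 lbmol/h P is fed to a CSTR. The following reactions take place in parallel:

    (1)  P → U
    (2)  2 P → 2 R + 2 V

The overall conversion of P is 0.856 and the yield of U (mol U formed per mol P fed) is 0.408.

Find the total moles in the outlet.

Yield of U: 1ξ₁ / 242 = 0.408 → ξ₁ = 98.74 lbmol/h.
Conversion of P: 1ξ₁ + 2ξ₂ = 0.856 × 242 = 207.2 → ξ₂ = 54.21 lbmol/h.
Outlet amounts (n = n₀ + Σ ν·ξ):
  P: 242 − 1(98.74) − 2(54.21) = 34.85
  U: 0 + 1(98.74) = 98.74
  R: 0 + 2(54.21) = 108.4
  V: 0 + 2(54.21) = 108.4
Total out = 34.85 + 98.74 + 108.4 + 108.4 = 350.4 lbmol/h.

350 lbmol/h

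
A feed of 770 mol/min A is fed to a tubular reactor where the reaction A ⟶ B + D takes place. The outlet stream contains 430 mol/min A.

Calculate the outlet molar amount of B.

For A: n = n₀ − 1ξ → 430 = 770 − 1ξ, giving ξ = 340 mol/min.
Outlet amounts (n = n₀ + ν ξ):
  A: 770 − 1(340) = 430
  B: 0 + 1(340) = 340
  D: 0 + 1(340) = 340

340 mol/min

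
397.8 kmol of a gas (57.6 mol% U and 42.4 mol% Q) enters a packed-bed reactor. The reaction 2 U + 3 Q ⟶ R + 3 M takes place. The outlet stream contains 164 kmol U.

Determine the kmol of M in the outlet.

For U: n = n₀ − 2ξ → 164 = 229.1 − 2ξ, giving ξ = 32.57 kmol.
Outlet amounts (n = n₀ + ν ξ):
  U: 229.1 − 2(32.57) = 164
  Q: 168.7 − 3(32.57) = 70.97
  R: 0 + 1(32.57) = 32.57
  M: 0 + 3(32.57) = 97.7

97.7 kmol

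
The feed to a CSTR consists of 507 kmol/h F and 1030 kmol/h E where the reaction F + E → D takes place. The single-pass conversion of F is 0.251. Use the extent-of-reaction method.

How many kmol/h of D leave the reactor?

127 kmol/h

F reacted = 0.251 × 507 = 127.3 kmol/h; ν_F = −1, so ξ = 127.3/1 = 127.3 kmol/h.
Outlet amounts (n = n₀ + ν ξ):
  F: 507 − 1(127.3) = 379.7
  E: 1030 − 1(127.3) = 902.7
  D: 0 + 1(127.3) = 127.3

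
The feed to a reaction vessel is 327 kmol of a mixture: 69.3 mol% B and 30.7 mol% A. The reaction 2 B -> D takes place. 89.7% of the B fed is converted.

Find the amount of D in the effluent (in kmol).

102 kmol

B reacted = 0.897 × 226.6 = 203.3 kmol; ν_B = −2, so ξ = 203.3/2 = 101.6 kmol.
Outlet amounts (n = n₀ + ν ξ):
  B: 226.6 − 2(101.6) = 23.34
  D: 0 + 1(101.6) = 101.6
  A: 100.4 (inert)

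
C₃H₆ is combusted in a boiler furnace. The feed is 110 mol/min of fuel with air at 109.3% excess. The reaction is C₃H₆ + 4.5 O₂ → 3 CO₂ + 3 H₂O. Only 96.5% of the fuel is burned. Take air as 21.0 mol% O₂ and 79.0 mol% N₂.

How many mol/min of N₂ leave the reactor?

Stoichiometric O₂ = 4.5 × 110 = 495 mol/min; O₂ fed = 495 × 2.093 = 1036 mol/min.
N₂ fed = 1036 × 79/21 = 3897 mol/min.
Fuel reacted = 0.965 × 110 → ξ = 106.1 mol/min.
Outlet (n = n₀ + ν ξ):
  C₃H₆: 110 − 1(106.1) = 3.85
  O₂: 1036 − 4.5(106.1) = 558.4
  N₂: 3897 (inert)
  CO₂: 0 + 3(106.1) = 318.4
  H₂O: 0 + 3(106.1) = 318.4

3900 mol/min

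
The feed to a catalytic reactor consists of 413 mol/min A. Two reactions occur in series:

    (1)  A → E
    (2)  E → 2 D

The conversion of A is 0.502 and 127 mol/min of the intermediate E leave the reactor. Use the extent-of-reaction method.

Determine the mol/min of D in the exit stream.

Conversion of A: A consumed = 1ξ₁ = 0.502 × 413 → ξ₁ = 207.3 mol/min.
E balance: n_E = 0 + 1ξ₁ − 1ξ₂ = 127 → ξ₂ = (1·207.3 − 127)/1 = 80.33 mol/min.
Outlet amounts (n = n₀ + Σ ν·ξ):
  A: 413 − 1(207.3) = 205.7
  E: 0 + 1(207.3) − 1(80.33) = 127
  D: 0 + 2(80.33) = 160.7

161 mol/min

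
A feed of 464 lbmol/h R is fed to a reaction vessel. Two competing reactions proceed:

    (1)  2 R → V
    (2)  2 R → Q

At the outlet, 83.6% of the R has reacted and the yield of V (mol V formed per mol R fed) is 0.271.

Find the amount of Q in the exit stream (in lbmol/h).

68.2 lbmol/h

Yield of V: 1ξ₁ / 464 = 0.271 → ξ₁ = 125.7 lbmol/h.
Conversion of R: 2ξ₁ + 2ξ₂ = 0.836 × 464 = 387.9 → ξ₂ = 68.21 lbmol/h.
Outlet amounts (n = n₀ + Σ ν·ξ):
  R: 464 − 2(125.7) − 2(68.21) = 76.1
  V: 0 + 1(125.7) = 125.7
  Q: 0 + 1(68.21) = 68.21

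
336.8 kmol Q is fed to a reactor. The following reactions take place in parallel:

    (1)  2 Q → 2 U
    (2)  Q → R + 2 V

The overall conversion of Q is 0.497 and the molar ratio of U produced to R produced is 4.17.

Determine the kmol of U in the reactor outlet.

135 kmol

Conversion of Q: Q consumed = 0.497 × 336.8 = 167.4 kmol = 2ξ₁ + 1ξ₂.
Selectivity: 2ξ₁ / (1ξ₂) = 4.17 → ξ₁ = 2.085 ξ₂.
Substitute: (2·2.085 + 1) ξ₂ = 167.4 → ξ₂ = 32.38 kmol, ξ₁ = 67.51 kmol.
Outlet amounts (n = n₀ + Σ ν·ξ):
  Q: 336.8 − 2(67.51) − 1(32.38) = 169.4
  U: 0 + 2(67.51) = 135
  R: 0 + 1(32.38) = 32.38
  V: 0 + 2(32.38) = 64.75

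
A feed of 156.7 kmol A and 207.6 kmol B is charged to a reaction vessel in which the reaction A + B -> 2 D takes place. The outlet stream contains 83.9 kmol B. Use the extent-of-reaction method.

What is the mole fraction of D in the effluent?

0.679

For B: n = n₀ − 1ξ → 83.9 = 207.6 − 1ξ, giving ξ = 123.7 kmol.
Outlet amounts (n = n₀ + ν ξ):
  A: 156.7 − 1(123.7) = 33
  B: 207.6 − 1(123.7) = 83.9
  D: 0 + 2(123.7) = 247.4
Total out = 364.3 kmol; y_D = 247.4 / 364.3 = 0.6791.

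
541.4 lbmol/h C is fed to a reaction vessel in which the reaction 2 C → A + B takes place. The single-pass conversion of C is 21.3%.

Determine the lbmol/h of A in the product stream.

57.7 lbmol/h

C reacted = 0.213 × 541.4 = 115.3 lbmol/h; ν_C = −2, so ξ = 115.3/2 = 57.66 lbmol/h.
Outlet amounts (n = n₀ + ν ξ):
  C: 541.4 − 2(57.66) = 426.1
  A: 0 + 1(57.66) = 57.66
  B: 0 + 1(57.66) = 57.66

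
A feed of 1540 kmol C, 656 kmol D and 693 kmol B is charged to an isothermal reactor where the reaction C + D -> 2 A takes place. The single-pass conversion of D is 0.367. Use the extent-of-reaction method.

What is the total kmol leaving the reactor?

2890 kmol

D reacted = 0.367 × 656 = 240.8 kmol; ν_D = −1, so ξ = 240.8/1 = 240.8 kmol.
Outlet amounts (n = n₀ + ν ξ):
  C: 1540 − 1(240.8) = 1299
  D: 656 − 1(240.8) = 415.2
  A: 0 + 2(240.8) = 481.5
  B: 693 (inert)
Total out = 1299 + 415.2 + 481.5 + 693 = 2889 kmol.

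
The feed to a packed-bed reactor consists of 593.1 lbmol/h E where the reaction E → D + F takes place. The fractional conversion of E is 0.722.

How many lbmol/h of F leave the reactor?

E reacted = 0.722 × 593.1 = 428.2 lbmol/h; ν_E = −1, so ξ = 428.2/1 = 428.2 lbmol/h.
Outlet amounts (n = n₀ + ν ξ):
  E: 593.1 − 1(428.2) = 164.9
  D: 0 + 1(428.2) = 428.2
  F: 0 + 1(428.2) = 428.2

428 lbmol/h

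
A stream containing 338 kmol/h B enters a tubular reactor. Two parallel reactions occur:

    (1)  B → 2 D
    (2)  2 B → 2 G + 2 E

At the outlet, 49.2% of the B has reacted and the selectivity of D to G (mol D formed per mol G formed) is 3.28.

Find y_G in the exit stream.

0.125

Conversion of B: B consumed = 0.492 × 338 = 166.3 kmol/h = 1ξ₁ + 2ξ₂.
Selectivity: 2ξ₁ / (2ξ₂) = 3.28 → ξ₁ = 3.28 ξ₂.
Substitute: (1·3.28 + 2) ξ₂ = 166.3 → ξ₂ = 31.5 kmol/h, ξ₁ = 103.3 kmol/h.
Outlet amounts (n = n₀ + Σ ν·ξ):
  B: 338 − 1(103.3) − 2(31.5) = 171.7
  D: 0 + 2(103.3) = 206.6
  G: 0 + 2(31.5) = 62.99
  E: 0 + 2(31.5) = 62.99
Total out = 504.3 kmol/h; y_G = 62.99 / 504.3 = 0.1249.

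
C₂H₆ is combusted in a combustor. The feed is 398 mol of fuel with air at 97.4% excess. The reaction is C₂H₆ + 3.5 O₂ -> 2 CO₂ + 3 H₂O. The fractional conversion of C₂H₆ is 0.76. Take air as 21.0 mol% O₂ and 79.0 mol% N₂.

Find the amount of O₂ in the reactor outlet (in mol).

Stoichiometric O₂ = 3.5 × 398 = 1393 mol; O₂ fed = 1393 × 1.974 = 2750 mol.
N₂ fed = 2750 × 79/21 = 10340 mol.
Fuel reacted = 0.76 × 398 → ξ = 302.5 mol.
Outlet (n = n₀ + ν ξ):
  C₂H₆: 398 − 1(302.5) = 95.52
  O₂: 2750 − 3.5(302.5) = 1691
  N₂: 10340 (inert)
  CO₂: 0 + 2(302.5) = 605
  H₂O: 0 + 3(302.5) = 907.4

1690 mol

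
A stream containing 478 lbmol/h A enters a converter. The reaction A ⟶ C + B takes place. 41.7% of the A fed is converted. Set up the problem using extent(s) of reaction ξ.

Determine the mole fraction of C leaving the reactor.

A reacted = 0.417 × 478 = 199.3 lbmol/h; ν_A = −1, so ξ = 199.3/1 = 199.3 lbmol/h.
Outlet amounts (n = n₀ + ν ξ):
  A: 478 − 1(199.3) = 278.7
  C: 0 + 1(199.3) = 199.3
  B: 0 + 1(199.3) = 199.3
Total out = 677.3 lbmol/h; y_C = 199.3 / 677.3 = 0.2943.

0.294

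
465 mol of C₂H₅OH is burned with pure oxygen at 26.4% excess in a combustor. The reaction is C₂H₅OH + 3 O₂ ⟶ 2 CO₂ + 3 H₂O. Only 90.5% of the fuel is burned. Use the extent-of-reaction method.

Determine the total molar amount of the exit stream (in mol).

2650 mol

Stoichiometric O₂ = 3 × 465 = 1395 mol; O₂ fed = 1395 × 1.264 = 1763 mol.
Fuel reacted = 0.905 × 465 → ξ = 420.8 mol.
Outlet (n = n₀ + ν ξ):
  C₂H₅OH: 465 − 1(420.8) = 44.18
  O₂: 1763 − 3(420.8) = 500.8
  CO₂: 0 + 2(420.8) = 841.6
  H₂O: 0 + 3(420.8) = 1262
Total out = 44.18 + 500.8 + 841.6 + 1262 = 2649 mol.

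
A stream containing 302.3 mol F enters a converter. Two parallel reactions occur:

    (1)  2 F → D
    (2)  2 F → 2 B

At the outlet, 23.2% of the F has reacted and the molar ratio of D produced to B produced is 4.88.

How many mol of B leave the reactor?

6.52 mol

Conversion of F: F consumed = 0.232 × 302.3 = 70.13 mol = 2ξ₁ + 2ξ₂.
Selectivity: 1ξ₁ / (2ξ₂) = 4.88 → ξ₁ = 9.76 ξ₂.
Substitute: (2·9.76 + 2) ξ₂ = 70.13 → ξ₂ = 3.259 mol, ξ₁ = 31.81 mol.
Outlet amounts (n = n₀ + Σ ν·ξ):
  F: 302.3 − 2(31.81) − 2(3.259) = 232.2
  D: 0 + 1(31.81) = 31.81
  B: 0 + 2(3.259) = 6.518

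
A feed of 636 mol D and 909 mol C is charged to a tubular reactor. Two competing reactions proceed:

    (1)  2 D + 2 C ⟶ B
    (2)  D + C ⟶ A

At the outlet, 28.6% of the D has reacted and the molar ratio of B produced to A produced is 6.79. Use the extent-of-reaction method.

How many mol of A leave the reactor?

12.5 mol

Conversion of D: D consumed = 0.286 × 636 = 181.9 mol = 2ξ₁ + 1ξ₂.
Selectivity: 1ξ₁ / (1ξ₂) = 6.79 → ξ₁ = 6.79 ξ₂.
Substitute: (2·6.79 + 1) ξ₂ = 181.9 → ξ₂ = 12.48 mol, ξ₁ = 84.71 mol.
Outlet amounts (n = n₀ + Σ ν·ξ):
  D: 636 − 2(84.71) − 1(12.48) = 454.1
  C: 909 − 2(84.71) − 1(12.48) = 727.1
  B: 0 + 1(84.71) = 84.71
  A: 0 + 1(12.48) = 12.48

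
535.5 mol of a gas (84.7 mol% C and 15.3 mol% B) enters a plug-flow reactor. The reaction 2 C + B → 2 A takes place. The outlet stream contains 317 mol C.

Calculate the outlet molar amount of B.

For C: n = n₀ − 2ξ → 317 = 453.6 − 2ξ, giving ξ = 68.28 mol.
Outlet amounts (n = n₀ + ν ξ):
  C: 453.6 − 2(68.28) = 317
  B: 81.93 − 1(68.28) = 13.65
  A: 0 + 2(68.28) = 136.6

13.6 mol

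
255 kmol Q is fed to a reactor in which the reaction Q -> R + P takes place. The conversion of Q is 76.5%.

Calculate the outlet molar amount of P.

Q reacted = 0.765 × 255 = 195.1 kmol; ν_Q = −1, so ξ = 195.1/1 = 195.1 kmol.
Outlet amounts (n = n₀ + ν ξ):
  Q: 255 − 1(195.1) = 59.92
  R: 0 + 1(195.1) = 195.1
  P: 0 + 1(195.1) = 195.1

195 kmol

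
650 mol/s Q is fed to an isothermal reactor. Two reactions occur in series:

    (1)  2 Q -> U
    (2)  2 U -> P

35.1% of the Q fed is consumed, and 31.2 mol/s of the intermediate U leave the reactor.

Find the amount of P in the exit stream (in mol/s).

Conversion of Q: Q consumed = 2ξ₁ = 0.351 × 650 → ξ₁ = 114.1 mol/s.
U balance: n_U = 0 + 1ξ₁ − 2ξ₂ = 31.2 → ξ₂ = (1·114.1 − 31.2)/2 = 41.44 mol/s.
Outlet amounts (n = n₀ + Σ ν·ξ):
  Q: 650 − 2(114.1) = 421.9
  U: 0 + 1(114.1) − 2(41.44) = 31.2
  P: 0 + 1(41.44) = 41.44

41.4 mol/s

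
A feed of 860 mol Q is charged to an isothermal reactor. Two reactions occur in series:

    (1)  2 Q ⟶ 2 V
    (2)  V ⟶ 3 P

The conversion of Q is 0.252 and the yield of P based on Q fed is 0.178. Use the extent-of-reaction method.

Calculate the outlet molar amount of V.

Conversion of Q: Q consumed = 2ξ₁ = 0.252 × 860 → ξ₁ = 108.4 mol.
Yield of P: 3ξ₂ / 860 = 0.178 → ξ₂ = 51.03 mol.
Outlet amounts (n = n₀ + Σ ν·ξ):
  Q: 860 − 2(108.4) = 643.3
  V: 0 + 2(108.4) − 1(51.03) = 165.7
  P: 0 + 3(51.03) = 153.1

166 mol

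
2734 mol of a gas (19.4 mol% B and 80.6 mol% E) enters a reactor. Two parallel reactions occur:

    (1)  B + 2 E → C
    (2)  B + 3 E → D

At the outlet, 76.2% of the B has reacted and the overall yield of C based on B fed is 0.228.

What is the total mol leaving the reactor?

Yield of C: 1ξ₁ / 530.4 = 0.228 → ξ₁ = 120.9 mol.
Conversion of B: 1ξ₁ + 1ξ₂ = 0.762 × 530.4 = 404.2 → ξ₂ = 283.2 mol.
Outlet amounts (n = n₀ + Σ ν·ξ):
  B: 530.4 − 1(120.9) − 1(283.2) = 126.2
  E: 2204 − 2(120.9) − 3(283.2) = 1112
  C: 0 + 1(120.9) = 120.9
  D: 0 + 1(283.2) = 283.2
Total out = 126.2 + 1112 + 120.9 + 283.2 = 1642 mol.

1640 mol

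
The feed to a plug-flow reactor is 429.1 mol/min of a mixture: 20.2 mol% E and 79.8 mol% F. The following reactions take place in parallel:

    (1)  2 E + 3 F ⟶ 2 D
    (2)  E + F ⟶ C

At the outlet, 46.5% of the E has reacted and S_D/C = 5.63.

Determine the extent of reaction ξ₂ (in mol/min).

Conversion of E: E consumed = 0.465 × 86.68 = 40.31 mol/min = 2ξ₁ + 1ξ₂.
Selectivity: 2ξ₁ / (1ξ₂) = 5.63 → ξ₁ = 2.815 ξ₂.
Substitute: (2·2.815 + 1) ξ₂ = 40.31 → ξ₂ = 6.079 mol/min, ξ₁ = 17.11 mol/min.
Outlet amounts (n = n₀ + Σ ν·ξ):
  E: 86.68 − 2(17.11) − 1(6.079) = 46.37
  F: 342.4 − 3(17.11) − 1(6.079) = 285
  D: 0 + 2(17.11) = 34.23
  C: 0 + 1(6.079) = 6.079

ξ₂ = 6.08 mol/min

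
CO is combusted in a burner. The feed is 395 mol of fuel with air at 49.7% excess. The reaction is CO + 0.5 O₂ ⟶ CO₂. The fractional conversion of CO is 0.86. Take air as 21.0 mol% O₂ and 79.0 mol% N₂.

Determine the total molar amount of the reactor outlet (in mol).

1630 mol

Stoichiometric O₂ = 0.5 × 395 = 197.5 mol; O₂ fed = 197.5 × 1.497 = 295.7 mol.
N₂ fed = 295.7 × 79/21 = 1112 mol.
Fuel reacted = 0.86 × 395 → ξ = 339.7 mol.
Outlet (n = n₀ + ν ξ):
  CO: 395 − 1(339.7) = 55.3
  O₂: 295.7 − 0.5(339.7) = 125.8
  N₂: 1112 (inert)
  CO₂: 0 + 1(339.7) = 339.7
Total out = 55.3 + 125.8 + 1112 + 339.7 = 1633 mol.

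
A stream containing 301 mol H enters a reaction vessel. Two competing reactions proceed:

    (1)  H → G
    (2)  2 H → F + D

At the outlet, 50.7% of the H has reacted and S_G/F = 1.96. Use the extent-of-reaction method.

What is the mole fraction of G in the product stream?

Conversion of H: H consumed = 0.507 × 301 = 152.6 mol = 1ξ₁ + 2ξ₂.
Selectivity: 1ξ₁ / (1ξ₂) = 1.96 → ξ₁ = 1.96 ξ₂.
Substitute: (1·1.96 + 2) ξ₂ = 152.6 → ξ₂ = 38.54 mol, ξ₁ = 75.53 mol.
Outlet amounts (n = n₀ + Σ ν·ξ):
  H: 301 − 1(75.53) − 2(38.54) = 148.4
  G: 0 + 1(75.53) = 75.53
  F: 0 + 1(38.54) = 38.54
  D: 0 + 1(38.54) = 38.54
Total out = 301 mol; y_G = 75.53 / 301 = 0.2509.

0.251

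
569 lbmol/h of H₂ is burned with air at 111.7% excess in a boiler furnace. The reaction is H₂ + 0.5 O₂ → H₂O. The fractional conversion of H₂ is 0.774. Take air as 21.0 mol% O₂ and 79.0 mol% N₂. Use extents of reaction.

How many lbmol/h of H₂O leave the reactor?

440 lbmol/h

Stoichiometric O₂ = 0.5 × 569 = 284.5 lbmol/h; O₂ fed = 284.5 × 2.117 = 602.3 lbmol/h.
N₂ fed = 602.3 × 79/21 = 2266 lbmol/h.
Fuel reacted = 0.774 × 569 → ξ = 440.4 lbmol/h.
Outlet (n = n₀ + ν ξ):
  H₂: 569 − 1(440.4) = 128.6
  O₂: 602.3 − 0.5(440.4) = 382.1
  N₂: 2266 (inert)
  H₂O: 0 + 1(440.4) = 440.4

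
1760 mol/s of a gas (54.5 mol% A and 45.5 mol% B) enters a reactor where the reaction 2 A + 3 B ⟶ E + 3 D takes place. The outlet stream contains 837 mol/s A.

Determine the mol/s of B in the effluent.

For A: n = n₀ − 2ξ → 837 = 959.2 − 2ξ, giving ξ = 61.1 mol/s.
Outlet amounts (n = n₀ + ν ξ):
  A: 959.2 − 2(61.1) = 837
  B: 800.8 − 3(61.1) = 617.5
  E: 0 + 1(61.1) = 61.1
  D: 0 + 3(61.1) = 183.3

617 mol/s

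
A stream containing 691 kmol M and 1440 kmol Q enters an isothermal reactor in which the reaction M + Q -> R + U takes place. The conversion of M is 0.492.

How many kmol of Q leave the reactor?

M reacted = 0.492 × 691 = 340 kmol; ν_M = −1, so ξ = 340/1 = 340 kmol.
Outlet amounts (n = n₀ + ν ξ):
  M: 691 − 1(340) = 351
  Q: 1440 − 1(340) = 1100
  R: 0 + 1(340) = 340
  U: 0 + 1(340) = 340

1100 kmol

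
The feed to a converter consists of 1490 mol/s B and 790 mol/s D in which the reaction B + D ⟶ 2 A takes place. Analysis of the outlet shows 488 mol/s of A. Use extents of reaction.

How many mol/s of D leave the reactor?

546 mol/s

For A: n = n₀ + 2ξ → 488 = 0 + 2ξ, giving ξ = 244 mol/s.
Outlet amounts (n = n₀ + ν ξ):
  B: 1490 − 1(244) = 1246
  D: 790 − 1(244) = 546
  A: 0 + 2(244) = 488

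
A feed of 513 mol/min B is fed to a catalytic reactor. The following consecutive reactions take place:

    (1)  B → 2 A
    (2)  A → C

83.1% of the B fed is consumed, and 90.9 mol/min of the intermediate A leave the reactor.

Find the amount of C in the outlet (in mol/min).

762 mol/min

Conversion of B: B consumed = 1ξ₁ = 0.831 × 513 → ξ₁ = 426.3 mol/min.
A balance: n_A = 0 + 2ξ₁ − 1ξ₂ = 90.9 → ξ₂ = (2·426.3 − 90.9)/1 = 761.7 mol/min.
Outlet amounts (n = n₀ + Σ ν·ξ):
  B: 513 − 1(426.3) = 86.7
  A: 0 + 2(426.3) − 1(761.7) = 90.9
  C: 0 + 1(761.7) = 761.7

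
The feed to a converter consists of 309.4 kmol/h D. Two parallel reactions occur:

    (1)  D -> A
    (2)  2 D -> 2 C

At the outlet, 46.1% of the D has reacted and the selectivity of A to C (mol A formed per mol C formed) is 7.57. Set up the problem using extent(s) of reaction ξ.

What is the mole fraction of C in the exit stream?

Conversion of D: D consumed = 0.461 × 309.4 = 142.6 kmol/h = 1ξ₁ + 2ξ₂.
Selectivity: 1ξ₁ / (2ξ₂) = 7.57 → ξ₁ = 15.14 ξ₂.
Substitute: (1·15.14 + 2) ξ₂ = 142.6 → ξ₂ = 8.322 kmol/h, ξ₁ = 126 kmol/h.
Outlet amounts (n = n₀ + Σ ν·ξ):
  D: 309.4 − 1(126) − 2(8.322) = 166.8
  A: 0 + 1(126) = 126
  C: 0 + 2(8.322) = 16.64
Total out = 309.4 kmol/h; y_C = 16.64 / 309.4 = 0.05379.

0.0538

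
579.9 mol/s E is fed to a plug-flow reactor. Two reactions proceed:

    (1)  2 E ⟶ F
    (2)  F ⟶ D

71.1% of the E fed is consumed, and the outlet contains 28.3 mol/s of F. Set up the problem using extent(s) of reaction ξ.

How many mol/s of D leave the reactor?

178 mol/s

Conversion of E: E consumed = 2ξ₁ = 0.711 × 579.9 → ξ₁ = 206.2 mol/s.
F balance: n_F = 0 + 1ξ₁ − 1ξ₂ = 28.3 → ξ₂ = (1·206.2 − 28.3)/1 = 177.9 mol/s.
Outlet amounts (n = n₀ + Σ ν·ξ):
  E: 579.9 − 2(206.2) = 167.6
  F: 0 + 1(206.2) − 1(177.9) = 28.3
  D: 0 + 1(177.9) = 177.9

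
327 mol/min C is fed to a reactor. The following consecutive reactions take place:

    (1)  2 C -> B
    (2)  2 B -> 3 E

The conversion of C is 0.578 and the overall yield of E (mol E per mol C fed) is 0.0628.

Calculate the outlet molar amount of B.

80.8 mol/min

Conversion of C: C consumed = 2ξ₁ = 0.578 × 327 → ξ₁ = 94.5 mol/min.
Yield of E: 3ξ₂ / 327 = 0.0628 → ξ₂ = 6.845 mol/min.
Outlet amounts (n = n₀ + Σ ν·ξ):
  C: 327 − 2(94.5) = 138
  B: 0 + 1(94.5) − 2(6.845) = 80.81
  E: 0 + 3(6.845) = 20.54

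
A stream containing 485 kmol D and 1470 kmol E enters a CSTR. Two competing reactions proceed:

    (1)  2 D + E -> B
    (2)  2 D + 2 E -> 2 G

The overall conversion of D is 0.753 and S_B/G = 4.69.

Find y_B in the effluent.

0.104

Conversion of D: D consumed = 0.753 × 485 = 365.2 kmol = 2ξ₁ + 2ξ₂.
Selectivity: 1ξ₁ / (2ξ₂) = 4.69 → ξ₁ = 9.38 ξ₂.
Substitute: (2·9.38 + 2) ξ₂ = 365.2 → ξ₂ = 17.59 kmol, ξ₁ = 165 kmol.
Outlet amounts (n = n₀ + Σ ν·ξ):
  D: 485 − 2(165) − 2(17.59) = 119.8
  E: 1470 − 1(165) − 2(17.59) = 1270
  B: 0 + 1(165) = 165
  G: 0 + 2(17.59) = 35.18
Total out = 1590 kmol; y_B = 165 / 1590 = 0.1038.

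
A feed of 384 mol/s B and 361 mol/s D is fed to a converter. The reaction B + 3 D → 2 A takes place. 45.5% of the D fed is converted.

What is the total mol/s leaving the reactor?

635 mol/s

D reacted = 0.455 × 361 = 164.3 mol/s; ν_D = −3, so ξ = 164.3/3 = 54.75 mol/s.
Outlet amounts (n = n₀ + ν ξ):
  B: 384 − 1(54.75) = 329.2
  D: 361 − 3(54.75) = 196.7
  A: 0 + 2(54.75) = 109.5
Total out = 329.2 + 196.7 + 109.5 = 635.5 mol/s.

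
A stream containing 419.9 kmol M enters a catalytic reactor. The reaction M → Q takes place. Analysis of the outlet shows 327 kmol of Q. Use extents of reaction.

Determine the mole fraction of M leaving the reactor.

0.221

For Q: n = n₀ + 1ξ → 327 = 0 + 1ξ, giving ξ = 327 kmol.
Outlet amounts (n = n₀ + ν ξ):
  M: 419.9 − 1(327) = 92.9
  Q: 0 + 1(327) = 327
Total out = 419.9 kmol; y_M = 92.9 / 419.9 = 0.2212.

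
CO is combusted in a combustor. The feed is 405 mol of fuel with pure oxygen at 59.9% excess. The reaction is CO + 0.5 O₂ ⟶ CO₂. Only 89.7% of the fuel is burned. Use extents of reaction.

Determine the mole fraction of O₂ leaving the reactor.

0.26

Stoichiometric O₂ = 0.5 × 405 = 202.5 mol; O₂ fed = 202.5 × 1.599 = 323.8 mol.
Fuel reacted = 0.897 × 405 → ξ = 363.3 mol.
Outlet (n = n₀ + ν ξ):
  CO: 405 − 1(363.3) = 41.71
  O₂: 323.8 − 0.5(363.3) = 142.2
  CO₂: 0 + 1(363.3) = 363.3
Total out = 547.2 mol; y_O₂ = 142.2 / 547.2 = 0.2598.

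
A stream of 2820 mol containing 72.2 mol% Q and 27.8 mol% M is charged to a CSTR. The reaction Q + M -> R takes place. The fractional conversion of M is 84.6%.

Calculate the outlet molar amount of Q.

M reacted = 0.846 × 784 = 663.2 mol; ν_M = −1, so ξ = 663.2/1 = 663.2 mol.
Outlet amounts (n = n₀ + ν ξ):
  Q: 2036 − 1(663.2) = 1373
  M: 784 − 1(663.2) = 120.7
  R: 0 + 1(663.2) = 663.2

1370 mol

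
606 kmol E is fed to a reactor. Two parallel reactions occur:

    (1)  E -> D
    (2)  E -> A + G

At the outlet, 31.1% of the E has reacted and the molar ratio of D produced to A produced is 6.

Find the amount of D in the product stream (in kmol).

162 kmol

Conversion of E: E consumed = 0.311 × 606 = 188.5 kmol = 1ξ₁ + 1ξ₂.
Selectivity: 1ξ₁ / (1ξ₂) = 6 → ξ₁ = 6 ξ₂.
Substitute: (1·6 + 1) ξ₂ = 188.5 → ξ₂ = 26.92 kmol, ξ₁ = 161.5 kmol.
Outlet amounts (n = n₀ + Σ ν·ξ):
  E: 606 − 1(161.5) − 1(26.92) = 417.5
  D: 0 + 1(161.5) = 161.5
  A: 0 + 1(26.92) = 26.92
  G: 0 + 1(26.92) = 26.92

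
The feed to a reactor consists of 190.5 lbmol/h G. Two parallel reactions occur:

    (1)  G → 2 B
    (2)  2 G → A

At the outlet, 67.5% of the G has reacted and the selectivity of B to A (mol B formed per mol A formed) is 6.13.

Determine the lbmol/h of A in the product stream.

Conversion of G: G consumed = 0.675 × 190.5 = 128.6 lbmol/h = 1ξ₁ + 2ξ₂.
Selectivity: 2ξ₁ / (1ξ₂) = 6.13 → ξ₁ = 3.065 ξ₂.
Substitute: (1·3.065 + 2) ξ₂ = 128.6 → ξ₂ = 25.39 lbmol/h, ξ₁ = 77.81 lbmol/h.
Outlet amounts (n = n₀ + Σ ν·ξ):
  G: 190.5 − 1(77.81) − 2(25.39) = 61.91
  B: 0 + 2(77.81) = 155.6
  A: 0 + 1(25.39) = 25.39

25.4 lbmol/h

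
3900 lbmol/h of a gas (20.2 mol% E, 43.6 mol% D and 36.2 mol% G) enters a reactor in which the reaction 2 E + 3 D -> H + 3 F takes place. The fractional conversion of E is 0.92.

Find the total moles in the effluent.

3540 lbmol/h

E reacted = 0.92 × 787.8 = 724.8 lbmol/h; ν_E = −2, so ξ = 724.8/2 = 362.4 lbmol/h.
Outlet amounts (n = n₀ + ν ξ):
  E: 787.8 − 2(362.4) = 63.02
  D: 1700 − 3(362.4) = 613.2
  H: 0 + 1(362.4) = 362.4
  F: 0 + 3(362.4) = 1087
  G: 1412 (inert)
Total out = 63.02 + 613.2 + 362.4 + 1087 + 1412 = 3538 lbmol/h.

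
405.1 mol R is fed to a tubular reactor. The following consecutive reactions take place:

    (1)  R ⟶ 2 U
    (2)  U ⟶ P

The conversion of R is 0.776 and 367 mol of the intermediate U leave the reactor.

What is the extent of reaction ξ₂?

Conversion of R: R consumed = 1ξ₁ = 0.776 × 405.1 → ξ₁ = 314.4 mol.
U balance: n_U = 0 + 2ξ₁ − 1ξ₂ = 367 → ξ₂ = (2·314.4 − 367)/1 = 261.7 mol.
Outlet amounts (n = n₀ + Σ ν·ξ):
  R: 405.1 − 1(314.4) = 90.74
  U: 0 + 2(314.4) − 1(261.7) = 367
  P: 0 + 1(261.7) = 261.7

ξ₂ = 262 mol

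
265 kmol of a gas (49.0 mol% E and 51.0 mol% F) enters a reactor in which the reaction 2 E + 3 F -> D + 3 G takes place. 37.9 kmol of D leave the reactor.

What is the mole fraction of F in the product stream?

For D: n = n₀ + 1ξ → 37.9 = 0 + 1ξ, giving ξ = 37.9 kmol.
Outlet amounts (n = n₀ + ν ξ):
  E: 129.8 − 2(37.9) = 54.05
  F: 135.2 − 3(37.9) = 21.45
  D: 0 + 1(37.9) = 37.9
  G: 0 + 3(37.9) = 113.7
Total out = 227.1 kmol; y_F = 21.45 / 227.1 = 0.09445.

0.0945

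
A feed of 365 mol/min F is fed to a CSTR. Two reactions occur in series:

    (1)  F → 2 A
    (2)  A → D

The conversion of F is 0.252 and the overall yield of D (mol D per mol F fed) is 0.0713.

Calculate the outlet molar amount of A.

158 mol/min

Conversion of F: F consumed = 1ξ₁ = 0.252 × 365 → ξ₁ = 91.98 mol/min.
Yield of D: 1ξ₂ / 365 = 0.0713 → ξ₂ = 26.02 mol/min.
Outlet amounts (n = n₀ + Σ ν·ξ):
  F: 365 − 1(91.98) = 273
  A: 0 + 2(91.98) − 1(26.02) = 157.9
  D: 0 + 1(26.02) = 26.02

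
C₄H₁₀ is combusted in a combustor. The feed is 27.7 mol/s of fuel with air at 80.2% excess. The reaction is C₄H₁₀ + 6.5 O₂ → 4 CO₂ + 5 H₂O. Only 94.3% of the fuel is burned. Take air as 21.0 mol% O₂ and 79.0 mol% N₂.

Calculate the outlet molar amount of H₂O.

131 mol/s

Stoichiometric O₂ = 6.5 × 27.7 = 180 mol/s; O₂ fed = 180 × 1.802 = 324.5 mol/s.
N₂ fed = 324.5 × 79/21 = 1221 mol/s.
Fuel reacted = 0.943 × 27.7 → ξ = 26.12 mol/s.
Outlet (n = n₀ + ν ξ):
  C₄H₁₀: 27.7 − 1(26.12) = 1.579
  O₂: 324.5 − 6.5(26.12) = 154.7
  N₂: 1221 (inert)
  CO₂: 0 + 4(26.12) = 104.5
  H₂O: 0 + 5(26.12) = 130.6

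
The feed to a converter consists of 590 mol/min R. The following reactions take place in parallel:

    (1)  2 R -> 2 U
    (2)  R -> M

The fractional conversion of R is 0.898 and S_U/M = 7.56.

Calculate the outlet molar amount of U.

468 mol/min

Conversion of R: R consumed = 0.898 × 590 = 529.8 mol/min = 2ξ₁ + 1ξ₂.
Selectivity: 2ξ₁ / (1ξ₂) = 7.56 → ξ₁ = 3.78 ξ₂.
Substitute: (2·3.78 + 1) ξ₂ = 529.8 → ξ₂ = 61.89 mol/min, ξ₁ = 234 mol/min.
Outlet amounts (n = n₀ + Σ ν·ξ):
  R: 590 − 2(234) − 1(61.89) = 60.18
  U: 0 + 2(234) = 467.9
  M: 0 + 1(61.89) = 61.89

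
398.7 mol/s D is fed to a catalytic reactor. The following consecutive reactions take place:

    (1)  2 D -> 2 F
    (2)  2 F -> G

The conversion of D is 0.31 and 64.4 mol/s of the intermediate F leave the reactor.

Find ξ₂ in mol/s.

ξ₂ = 29.6 mol/s

Conversion of D: D consumed = 2ξ₁ = 0.31 × 398.7 → ξ₁ = 61.8 mol/s.
F balance: n_F = 0 + 2ξ₁ − 2ξ₂ = 64.4 → ξ₂ = (2·61.8 − 64.4)/2 = 29.6 mol/s.
Outlet amounts (n = n₀ + Σ ν·ξ):
  D: 398.7 − 2(61.8) = 275.1
  F: 0 + 2(61.8) − 2(29.6) = 64.4
  G: 0 + 1(29.6) = 29.6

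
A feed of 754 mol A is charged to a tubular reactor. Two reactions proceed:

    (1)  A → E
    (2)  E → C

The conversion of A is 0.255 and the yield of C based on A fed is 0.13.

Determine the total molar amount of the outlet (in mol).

754 mol

Conversion of A: A consumed = 1ξ₁ = 0.255 × 754 → ξ₁ = 192.3 mol.
Yield of C: 1ξ₂ / 754 = 0.13 → ξ₂ = 98.02 mol.
Outlet amounts (n = n₀ + Σ ν·ξ):
  A: 754 − 1(192.3) = 561.7
  E: 0 + 1(192.3) − 1(98.02) = 94.25
  C: 0 + 1(98.02) = 98.02
Total out = 561.7 + 94.25 + 98.02 = 754 mol.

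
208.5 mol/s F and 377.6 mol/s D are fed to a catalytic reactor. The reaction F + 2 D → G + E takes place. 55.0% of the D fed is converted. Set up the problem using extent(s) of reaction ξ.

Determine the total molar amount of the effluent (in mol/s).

D reacted = 0.55 × 377.6 = 207.7 mol/s; ν_D = −2, so ξ = 207.7/2 = 103.8 mol/s.
Outlet amounts (n = n₀ + ν ξ):
  F: 208.5 − 1(103.8) = 104.7
  D: 377.6 − 2(103.8) = 169.9
  G: 0 + 1(103.8) = 103.8
  E: 0 + 1(103.8) = 103.8
Total out = 104.7 + 169.9 + 103.8 + 103.8 = 482.3 mol/s.

482 mol/s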